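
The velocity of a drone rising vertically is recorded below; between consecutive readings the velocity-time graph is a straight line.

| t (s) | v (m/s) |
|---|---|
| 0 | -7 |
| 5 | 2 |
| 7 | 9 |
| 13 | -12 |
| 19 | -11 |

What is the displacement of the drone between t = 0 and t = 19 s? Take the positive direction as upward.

Net displacement equals the area under the velocity-time graph (areas below the axis count negative).
0–5 s: ½(-7 + 2)(5) = -12.5 m
5–7 s: ½(2 + 9)(2) = 11 m
7–13 s: ½(9 + -12)(6) = -9 m
13–19 s: ½(-12 + -11)(6) = -69 m
Net displacement = -79.5 m

-79.5 m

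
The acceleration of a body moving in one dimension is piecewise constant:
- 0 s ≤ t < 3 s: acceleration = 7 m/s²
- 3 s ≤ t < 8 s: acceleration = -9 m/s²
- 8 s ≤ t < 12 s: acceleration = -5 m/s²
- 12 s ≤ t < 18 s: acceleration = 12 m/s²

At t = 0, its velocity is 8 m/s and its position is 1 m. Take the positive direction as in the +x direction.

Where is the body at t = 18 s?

-15 m

On each constant-a segment, Δv = aΔt and Δx = v₀Δt + ½aΔt²; chain segment to segment.
0–3 s: v starts 8 m/s; Δx = 8·3 + ½·7·3² = 55.5 m; v ends 29 m/s.
3–8 s: v starts 29 m/s; Δx = 29·5 + ½·-9·5² = 32.5 m; v ends -16 m/s.
8–12 s: v starts -16 m/s; Δx = -16·4 + ½·-5·4² = -104 m; v ends -36 m/s.
12–18 s: v starts -36 m/s; Δx = -36·6 + ½·12·6² = 0 m; v ends 36 m/s.
x(18) = 1 + Σ Δx = -15 m.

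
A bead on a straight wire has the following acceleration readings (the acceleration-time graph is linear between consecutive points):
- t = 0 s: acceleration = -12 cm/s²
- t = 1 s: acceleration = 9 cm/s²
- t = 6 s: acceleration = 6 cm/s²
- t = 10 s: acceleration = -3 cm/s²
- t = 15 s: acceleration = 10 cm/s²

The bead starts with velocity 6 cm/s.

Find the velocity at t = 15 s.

Δv equals the area under the a-t graph; then v = v₀ + Δv.
0–1 s: ½(-12 + 9)(1) = -1.5 cm/s
1–6 s: ½(9 + 6)(5) = 37.5 cm/s
6–10 s: ½(6 + -3)(4) = 6 cm/s
10–15 s: ½(-3 + 10)(5) = 17.5 cm/s
Δv = 59.5 cm/s, so v(15) = 6 + (59.5) = 65.5 cm/s.

65.5 cm/s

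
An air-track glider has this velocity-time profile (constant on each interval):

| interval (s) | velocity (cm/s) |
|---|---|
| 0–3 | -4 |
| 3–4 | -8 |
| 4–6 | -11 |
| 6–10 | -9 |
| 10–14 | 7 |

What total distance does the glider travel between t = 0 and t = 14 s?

Total distance travelled is ∫|v| dt — sum the magnitudes of each area piece.
0–3 s: |-4| × 3 = 12 cm
3–4 s: |-8| × 1 = 8 cm
4–6 s: |-11| × 2 = 22 cm
6–10 s: |-9| × 4 = 36 cm
10–14 s: |7| × 4 = 28 cm
Total distance = 106 cm

106 cm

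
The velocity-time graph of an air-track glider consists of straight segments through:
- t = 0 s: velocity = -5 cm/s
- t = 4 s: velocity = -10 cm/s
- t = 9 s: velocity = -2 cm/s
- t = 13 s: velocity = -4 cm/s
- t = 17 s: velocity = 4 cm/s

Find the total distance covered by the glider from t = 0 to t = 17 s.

Total distance travelled is ∫|v| dt — sum the magnitudes of each area piece.
0–4 s: |½(-5 + -10)(4)| = 30 cm
4–9 s: |½(-10 + -2)(5)| = 30 cm
9–13 s: |½(-2 + -4)(4)| = 12 cm
13–17 s: v = 0 at t = 15 s; triangle areas 4 + 4 = 8 cm
Total distance = 80 cm

80 cm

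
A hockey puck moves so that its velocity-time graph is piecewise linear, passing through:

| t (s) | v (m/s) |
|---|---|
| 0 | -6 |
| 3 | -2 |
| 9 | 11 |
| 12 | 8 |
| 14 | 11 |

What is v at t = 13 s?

9.5 m/s

On 12–14 s the graph is linear from 8 to 11 m/s: v(13) = 8 + (11 − 8)·(13 − 12)/(14 − 12) = 9.5 m/s.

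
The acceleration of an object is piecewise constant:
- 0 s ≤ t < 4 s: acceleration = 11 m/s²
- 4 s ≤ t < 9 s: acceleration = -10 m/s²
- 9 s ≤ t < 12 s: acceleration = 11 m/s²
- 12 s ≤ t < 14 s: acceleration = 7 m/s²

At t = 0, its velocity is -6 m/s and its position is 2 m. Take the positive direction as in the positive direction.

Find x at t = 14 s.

200.5 m

On each constant-a segment, Δv = aΔt and Δx = v₀Δt + ½aΔt²; chain segment to segment.
0–4 s: v starts -6 m/s; Δx = -6·4 + ½·11·4² = 64 m; v ends 38 m/s.
4–9 s: v starts 38 m/s; Δx = 38·5 + ½·-10·5² = 65 m; v ends -12 m/s.
9–12 s: v starts -12 m/s; Δx = -12·3 + ½·11·3² = 13.5 m; v ends 21 m/s.
12–14 s: v starts 21 m/s; Δx = 21·2 + ½·7·2² = 56 m; v ends 35 m/s.
x(14) = 2 + Σ Δx = 200.5 m.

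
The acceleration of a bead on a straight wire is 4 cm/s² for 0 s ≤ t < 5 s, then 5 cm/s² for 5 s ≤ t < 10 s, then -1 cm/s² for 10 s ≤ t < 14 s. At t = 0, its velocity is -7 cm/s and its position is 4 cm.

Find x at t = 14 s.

On each constant-a segment, Δv = aΔt and Δx = v₀Δt + ½aΔt²; chain segment to segment.
0–5 s: v starts -7 cm/s; Δx = -7·5 + ½·4·5² = 15 cm; v ends 13 cm/s.
5–10 s: v starts 13 cm/s; Δx = 13·5 + ½·5·5² = 127.5 cm; v ends 38 cm/s.
10–14 s: v starts 38 cm/s; Δx = 38·4 + ½·-1·4² = 144 cm; v ends 34 cm/s.
x(14) = 4 + Σ Δx = 290.5 cm.

290.5 cm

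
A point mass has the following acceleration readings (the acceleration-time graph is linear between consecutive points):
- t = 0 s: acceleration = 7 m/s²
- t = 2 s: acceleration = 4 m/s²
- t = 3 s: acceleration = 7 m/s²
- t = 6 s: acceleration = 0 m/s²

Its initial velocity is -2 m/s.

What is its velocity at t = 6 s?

Δv equals the area under the a-t graph; then v = v₀ + Δv.
0–2 s: ½(7 + 4)(2) = 11 m/s
2–3 s: ½(4 + 7)(1) = 5.5 m/s
3–6 s: ½(7 + 0)(3) = 10.5 m/s
Δv = 27 m/s, so v(6) = -2 + (27) = 25 m/s.

25 m/s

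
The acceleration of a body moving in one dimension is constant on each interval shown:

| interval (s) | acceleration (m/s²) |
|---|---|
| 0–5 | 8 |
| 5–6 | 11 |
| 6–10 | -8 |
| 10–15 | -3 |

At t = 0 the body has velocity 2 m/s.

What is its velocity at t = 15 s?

6 m/s

Δv equals the area under the a-t graph; then v = v₀ + Δv.
0–5 s: 8 × 5 = 40 m/s
5–6 s: 11 × 1 = 11 m/s
6–10 s: -8 × 4 = -32 m/s
10–15 s: -3 × 5 = -15 m/s
Δv = 4 m/s, so v(15) = 2 + (4) = 6 m/s.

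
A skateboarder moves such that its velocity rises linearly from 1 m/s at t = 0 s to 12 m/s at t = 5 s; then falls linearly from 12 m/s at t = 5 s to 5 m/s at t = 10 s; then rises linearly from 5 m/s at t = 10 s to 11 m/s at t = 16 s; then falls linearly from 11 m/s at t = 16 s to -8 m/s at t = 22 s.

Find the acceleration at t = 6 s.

Acceleration is the slope of the v-t graph on 5–10 s: (5 − 12)/(10 − 5) = -1.4 m/s².

-1.4 m/s²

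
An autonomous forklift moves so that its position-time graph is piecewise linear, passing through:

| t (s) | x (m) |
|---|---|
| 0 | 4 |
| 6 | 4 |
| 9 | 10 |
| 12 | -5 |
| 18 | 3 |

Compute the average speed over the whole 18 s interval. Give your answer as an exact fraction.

Average speed = (total path length)/(elapsed time); on a piecewise-linear x-t graph the path length is Σ|Δx|.
0–6 s: |Δx| = |4 − 4| = 0 m
6–9 s: |Δx| = |10 − 4| = 6 m
9–12 s: |Δx| = |-5 − 10| = 15 m
12–18 s: |Δx| = |3 − -5| = 8 m
Total path = 29 m; average speed = 29/18 = 29/18 m/s.

29/18 m/s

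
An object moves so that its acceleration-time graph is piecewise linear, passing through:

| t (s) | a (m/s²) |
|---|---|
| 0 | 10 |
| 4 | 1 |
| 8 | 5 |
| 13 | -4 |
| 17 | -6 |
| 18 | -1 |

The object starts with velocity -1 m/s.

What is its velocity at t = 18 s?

Δv equals the area under the a-t graph; then v = v₀ + Δv.
0–4 s: ½(10 + 1)(4) = 22 m/s
4–8 s: ½(1 + 5)(4) = 12 m/s
8–13 s: ½(5 + -4)(5) = 2.5 m/s
13–17 s: ½(-4 + -6)(4) = -20 m/s
17–18 s: ½(-6 + -1)(1) = -3.5 m/s
Δv = 13 m/s, so v(18) = -1 + (13) = 12 m/s.

12 m/s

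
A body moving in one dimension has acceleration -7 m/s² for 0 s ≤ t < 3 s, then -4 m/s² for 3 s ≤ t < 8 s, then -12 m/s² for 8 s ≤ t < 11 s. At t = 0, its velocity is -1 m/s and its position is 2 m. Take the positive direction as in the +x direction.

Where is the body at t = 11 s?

On each constant-a segment, Δv = aΔt and Δx = v₀Δt + ½aΔt²; chain segment to segment.
0–3 s: v starts -1 m/s; Δx = -1·3 + ½·-7·3² = -34.5 m; v ends -22 m/s.
3–8 s: v starts -22 m/s; Δx = -22·5 + ½·-4·5² = -160 m; v ends -42 m/s.
8–11 s: v starts -42 m/s; Δx = -42·3 + ½·-12·3² = -180 m; v ends -78 m/s.
x(11) = 2 + Σ Δx = -372.5 m.

-372.5 m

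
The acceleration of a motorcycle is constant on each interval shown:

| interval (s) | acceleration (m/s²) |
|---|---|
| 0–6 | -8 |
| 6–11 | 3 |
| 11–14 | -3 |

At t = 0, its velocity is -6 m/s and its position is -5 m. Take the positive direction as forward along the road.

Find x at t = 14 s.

On each constant-a segment, Δv = aΔt and Δx = v₀Δt + ½aΔt²; chain segment to segment.
0–6 s: v starts -6 m/s; Δx = -6·6 + ½·-8·6² = -180 m; v ends -54 m/s.
6–11 s: v starts -54 m/s; Δx = -54·5 + ½·3·5² = -232.5 m; v ends -39 m/s.
11–14 s: v starts -39 m/s; Δx = -39·3 + ½·-3·3² = -130.5 m; v ends -48 m/s.
x(14) = -5 + Σ Δx = -548 m.

-548 m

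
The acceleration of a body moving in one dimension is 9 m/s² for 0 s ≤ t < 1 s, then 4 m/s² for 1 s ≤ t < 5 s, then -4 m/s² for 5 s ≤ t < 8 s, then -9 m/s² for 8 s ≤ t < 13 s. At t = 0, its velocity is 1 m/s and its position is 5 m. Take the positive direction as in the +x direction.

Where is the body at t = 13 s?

On each constant-a segment, Δv = aΔt and Δx = v₀Δt + ½aΔt²; chain segment to segment.
0–1 s: v starts 1 m/s; Δx = 1·1 + ½·9·1² = 5.5 m; v ends 10 m/s.
1–5 s: v starts 10 m/s; Δx = 10·4 + ½·4·4² = 72 m; v ends 26 m/s.
5–8 s: v starts 26 m/s; Δx = 26·3 + ½·-4·3² = 60 m; v ends 14 m/s.
8–13 s: v starts 14 m/s; Δx = 14·5 + ½·-9·5² = -42.5 m; v ends -31 m/s.
x(13) = 5 + Σ Δx = 100 m.

100 m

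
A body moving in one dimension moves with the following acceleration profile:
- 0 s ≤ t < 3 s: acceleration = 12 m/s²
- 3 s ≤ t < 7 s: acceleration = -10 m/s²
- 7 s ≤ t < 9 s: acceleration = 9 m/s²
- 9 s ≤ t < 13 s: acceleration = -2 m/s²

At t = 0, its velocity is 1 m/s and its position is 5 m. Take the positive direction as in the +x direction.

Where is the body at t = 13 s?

186 m

On each constant-a segment, Δv = aΔt and Δx = v₀Δt + ½aΔt²; chain segment to segment.
0–3 s: v starts 1 m/s; Δx = 1·3 + ½·12·3² = 57 m; v ends 37 m/s.
3–7 s: v starts 37 m/s; Δx = 37·4 + ½·-10·4² = 68 m; v ends -3 m/s.
7–9 s: v starts -3 m/s; Δx = -3·2 + ½·9·2² = 12 m; v ends 15 m/s.
9–13 s: v starts 15 m/s; Δx = 15·4 + ½·-2·4² = 44 m; v ends 7 m/s.
x(13) = 5 + Σ Δx = 186 m.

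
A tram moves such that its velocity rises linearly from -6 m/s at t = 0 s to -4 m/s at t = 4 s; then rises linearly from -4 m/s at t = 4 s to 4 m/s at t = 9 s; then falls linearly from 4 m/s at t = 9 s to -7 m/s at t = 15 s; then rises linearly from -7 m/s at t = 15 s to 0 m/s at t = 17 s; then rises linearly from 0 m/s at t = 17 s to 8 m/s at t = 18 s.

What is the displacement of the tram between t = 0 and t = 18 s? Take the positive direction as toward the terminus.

Displacement is the signed area under the v-t curve.
0–4 s: ½(-6 + -4)(4) = -20 m
4–9 s: ½(-4 + 4)(5) = 0 m
9–15 s: ½(4 + -7)(6) = -9 m
15–17 s: ½(-7 + 0)(2) = -7 m
17–18 s: ½(0 + 8)(1) = 4 m
Net displacement = -32 m

-32 m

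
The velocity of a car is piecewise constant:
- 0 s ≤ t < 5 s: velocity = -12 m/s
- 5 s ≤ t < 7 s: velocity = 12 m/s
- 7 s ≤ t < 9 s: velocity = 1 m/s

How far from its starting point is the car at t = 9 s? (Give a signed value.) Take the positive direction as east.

Net displacement equals the area under the velocity-time graph (areas below the axis count negative).
0–5 s: -12 × 5 = -60 m
5–7 s: 12 × 2 = 24 m
7–9 s: 1 × 2 = 2 m
Net displacement = -34 m

-34 m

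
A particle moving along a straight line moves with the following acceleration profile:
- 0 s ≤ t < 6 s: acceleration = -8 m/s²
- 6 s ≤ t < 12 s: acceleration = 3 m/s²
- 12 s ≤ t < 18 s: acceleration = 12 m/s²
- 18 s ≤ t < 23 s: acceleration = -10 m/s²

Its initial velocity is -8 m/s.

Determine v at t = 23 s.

Δv equals the area under the a-t graph; then v = v₀ + Δv.
0–6 s: -8 × 6 = -48 m/s
6–12 s: 3 × 6 = 18 m/s
12–18 s: 12 × 6 = 72 m/s
18–23 s: -10 × 5 = -50 m/s
Δv = -8 m/s, so v(23) = -8 + (-8) = -16 m/s.

-16 m/s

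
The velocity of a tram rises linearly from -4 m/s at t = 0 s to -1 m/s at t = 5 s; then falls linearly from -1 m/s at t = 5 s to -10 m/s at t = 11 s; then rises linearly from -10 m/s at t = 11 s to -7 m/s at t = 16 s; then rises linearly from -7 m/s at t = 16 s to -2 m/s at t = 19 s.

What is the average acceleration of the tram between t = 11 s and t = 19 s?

1 m/s²

Average acceleration = Δv/Δt = (-2 − -10)/(19 − 11) = 1 m/s².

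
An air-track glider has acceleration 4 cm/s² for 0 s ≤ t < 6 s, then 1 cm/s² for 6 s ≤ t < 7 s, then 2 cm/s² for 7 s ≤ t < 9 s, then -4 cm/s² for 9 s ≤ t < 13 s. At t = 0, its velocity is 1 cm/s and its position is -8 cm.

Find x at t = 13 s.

239.5 cm

On each constant-a segment, Δv = aΔt and Δx = v₀Δt + ½aΔt²; chain segment to segment.
0–6 s: v starts 1 cm/s; Δx = 1·6 + ½·4·6² = 78 cm; v ends 25 cm/s.
6–7 s: v starts 25 cm/s; Δx = 25·1 + ½·1·1² = 25.5 cm; v ends 26 cm/s.
7–9 s: v starts 26 cm/s; Δx = 26·2 + ½·2·2² = 56 cm; v ends 30 cm/s.
9–13 s: v starts 30 cm/s; Δx = 30·4 + ½·-4·4² = 88 cm; v ends 14 cm/s.
x(13) = -8 + Σ Δx = 239.5 cm.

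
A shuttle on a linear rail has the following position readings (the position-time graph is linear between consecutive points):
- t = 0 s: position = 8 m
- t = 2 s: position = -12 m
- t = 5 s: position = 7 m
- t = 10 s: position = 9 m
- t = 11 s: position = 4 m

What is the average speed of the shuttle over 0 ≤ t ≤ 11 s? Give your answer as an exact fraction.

46/11 m/s

Average speed = (total path length)/(elapsed time); on a piecewise-linear x-t graph the path length is Σ|Δx|.
0–2 s: |Δx| = |-12 − 8| = 20 m
2–5 s: |Δx| = |7 − -12| = 19 m
5–10 s: |Δx| = |9 − 7| = 2 m
10–11 s: |Δx| = |4 − 9| = 5 m
Total path = 46 m; average speed = 46/11 = 46/11 m/s.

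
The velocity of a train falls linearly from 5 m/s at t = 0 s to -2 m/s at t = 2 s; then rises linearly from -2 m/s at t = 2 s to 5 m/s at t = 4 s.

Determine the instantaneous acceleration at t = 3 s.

Acceleration is the slope of the v-t graph on 2–4 s: (5 − -2)/(4 − 2) = 3.5 m/s².

3.5 m/s²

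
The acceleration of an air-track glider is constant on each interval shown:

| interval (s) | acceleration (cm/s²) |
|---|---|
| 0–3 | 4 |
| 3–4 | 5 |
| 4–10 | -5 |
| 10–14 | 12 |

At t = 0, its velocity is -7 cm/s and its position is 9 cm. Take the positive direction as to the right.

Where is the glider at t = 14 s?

On each constant-a segment, Δv = aΔt and Δx = v₀Δt + ½aΔt²; chain segment to segment.
0–3 s: v starts -7 cm/s; Δx = -7·3 + ½·4·3² = -3 cm; v ends 5 cm/s.
3–4 s: v starts 5 cm/s; Δx = 5·1 + ½·5·1² = 7.5 cm; v ends 10 cm/s.
4–10 s: v starts 10 cm/s; Δx = 10·6 + ½·-5·6² = -30 cm; v ends -20 cm/s.
10–14 s: v starts -20 cm/s; Δx = -20·4 + ½·12·4² = 16 cm; v ends 28 cm/s.
x(14) = 9 + Σ Δx = -0.5 cm.

-0.5 cm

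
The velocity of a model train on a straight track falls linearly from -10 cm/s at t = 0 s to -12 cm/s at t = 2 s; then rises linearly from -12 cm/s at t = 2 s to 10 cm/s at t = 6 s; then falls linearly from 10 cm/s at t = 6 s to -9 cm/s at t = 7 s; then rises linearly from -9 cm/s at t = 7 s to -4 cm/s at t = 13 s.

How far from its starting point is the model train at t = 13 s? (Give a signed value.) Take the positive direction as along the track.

Net displacement equals the area under the velocity-time graph (areas below the axis count negative).
0–2 s: ½(-10 + -12)(2) = -22 cm
2–6 s: ½(-12 + 10)(4) = -4 cm
6–7 s: ½(10 + -9)(1) = 0.5 cm
7–13 s: ½(-9 + -4)(6) = -39 cm
Net displacement = -64.5 cm

-64.5 cm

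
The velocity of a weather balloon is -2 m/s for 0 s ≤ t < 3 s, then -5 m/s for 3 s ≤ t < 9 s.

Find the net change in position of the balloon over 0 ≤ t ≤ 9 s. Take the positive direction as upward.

Displacement is the signed area under the v-t curve.
0–3 s: -2 × 3 = -6 m
3–9 s: -5 × 6 = -30 m
Net displacement = -36 m

-36 m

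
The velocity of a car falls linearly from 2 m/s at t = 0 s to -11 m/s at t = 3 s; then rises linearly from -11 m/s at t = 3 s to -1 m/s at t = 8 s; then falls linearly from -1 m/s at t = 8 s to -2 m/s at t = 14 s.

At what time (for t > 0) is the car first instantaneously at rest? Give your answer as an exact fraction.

v changes sign on 0–3 s (from 2 to -11); the graph is linear there, so v = 0 at t = 0 + (-2)·(3 − 0)/(-11 − 2) = 6/13 s.

t = 6/13 s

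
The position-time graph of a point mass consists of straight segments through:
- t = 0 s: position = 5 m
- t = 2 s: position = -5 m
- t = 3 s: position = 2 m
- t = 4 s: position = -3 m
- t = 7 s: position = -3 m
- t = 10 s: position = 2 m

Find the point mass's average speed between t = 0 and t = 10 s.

Average speed = (total path length)/(elapsed time); on a piecewise-linear x-t graph the path length is Σ|Δx|.
0–2 s: |Δx| = |-5 − 5| = 10 m
2–3 s: |Δx| = |2 − -5| = 7 m
3–4 s: |Δx| = |-3 − 2| = 5 m
4–7 s: |Δx| = |-3 − -3| = 0 m
7–10 s: |Δx| = |2 − -3| = 5 m
Total path = 27 m; average speed = 27/10 = 2.7 m/s.

2.7 m/s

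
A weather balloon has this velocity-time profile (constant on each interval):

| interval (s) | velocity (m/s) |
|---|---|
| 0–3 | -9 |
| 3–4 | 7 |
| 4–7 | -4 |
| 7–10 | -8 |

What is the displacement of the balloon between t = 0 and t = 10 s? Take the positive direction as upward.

Displacement is the signed area under the v-t curve.
0–3 s: -9 × 3 = -27 m
3–4 s: 7 × 1 = 7 m
4–7 s: -4 × 3 = -12 m
7–10 s: -8 × 3 = -24 m
Net displacement = -56 m

-56 m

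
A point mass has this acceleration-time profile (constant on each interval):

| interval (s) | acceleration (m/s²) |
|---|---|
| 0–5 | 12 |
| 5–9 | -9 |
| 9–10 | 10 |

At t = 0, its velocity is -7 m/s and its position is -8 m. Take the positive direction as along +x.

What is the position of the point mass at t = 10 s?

269 m

On each constant-a segment, Δv = aΔt and Δx = v₀Δt + ½aΔt²; chain segment to segment.
0–5 s: v starts -7 m/s; Δx = -7·5 + ½·12·5² = 115 m; v ends 53 m/s.
5–9 s: v starts 53 m/s; Δx = 53·4 + ½·-9·4² = 140 m; v ends 17 m/s.
9–10 s: v starts 17 m/s; Δx = 17·1 + ½·10·1² = 22 m; v ends 27 m/s.
x(10) = -8 + Σ Δx = 269 m.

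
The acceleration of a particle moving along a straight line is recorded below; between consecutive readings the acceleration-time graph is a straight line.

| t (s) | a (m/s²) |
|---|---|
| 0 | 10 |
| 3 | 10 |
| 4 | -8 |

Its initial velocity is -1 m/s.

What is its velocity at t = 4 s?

30 m/s

Δv equals the area under the a-t graph; then v = v₀ + Δv.
0–3 s: 10 × 3 = 30 m/s
3–4 s: ½(10 + -8)(1) = 1 m/s
Δv = 31 m/s, so v(4) = -1 + (31) = 30 m/s.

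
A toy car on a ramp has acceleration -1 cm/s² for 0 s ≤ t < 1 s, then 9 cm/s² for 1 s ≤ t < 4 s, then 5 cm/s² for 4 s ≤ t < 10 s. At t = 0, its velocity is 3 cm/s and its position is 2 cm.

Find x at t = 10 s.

On each constant-a segment, Δv = aΔt and Δx = v₀Δt + ½aΔt²; chain segment to segment.
0–1 s: v starts 3 cm/s; Δx = 3·1 + ½·-1·1² = 2.5 cm; v ends 2 cm/s.
1–4 s: v starts 2 cm/s; Δx = 2·3 + ½·9·3² = 46.5 cm; v ends 29 cm/s.
4–10 s: v starts 29 cm/s; Δx = 29·6 + ½·5·6² = 264 cm; v ends 59 cm/s.
x(10) = 2 + Σ Δx = 315 cm.

315 cm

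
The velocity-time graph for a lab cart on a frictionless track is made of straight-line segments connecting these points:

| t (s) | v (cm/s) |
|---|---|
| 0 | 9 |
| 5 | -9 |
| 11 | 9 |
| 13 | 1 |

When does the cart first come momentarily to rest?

v changes sign on 0–5 s (from 9 to -9); the graph is linear there, so v = 0 at t = 0 + (-9)·(5 − 0)/(-9 − 9) = 2.5 s.

t = 2.5 s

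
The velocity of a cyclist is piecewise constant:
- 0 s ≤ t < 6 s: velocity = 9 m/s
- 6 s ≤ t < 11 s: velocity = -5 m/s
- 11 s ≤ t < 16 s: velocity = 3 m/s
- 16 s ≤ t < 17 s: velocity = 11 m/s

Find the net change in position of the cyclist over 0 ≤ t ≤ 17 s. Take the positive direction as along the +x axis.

55 m

Displacement is the signed area under the v-t curve.
0–6 s: 9 × 6 = 54 m
6–11 s: -5 × 5 = -25 m
11–16 s: 3 × 5 = 15 m
16–17 s: 11 × 1 = 11 m
Net displacement = 55 m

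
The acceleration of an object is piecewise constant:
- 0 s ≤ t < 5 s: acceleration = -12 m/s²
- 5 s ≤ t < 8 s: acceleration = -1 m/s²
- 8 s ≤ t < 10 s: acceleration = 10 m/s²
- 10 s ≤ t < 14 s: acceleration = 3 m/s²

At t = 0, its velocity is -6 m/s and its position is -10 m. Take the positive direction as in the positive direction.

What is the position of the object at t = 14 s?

On each constant-a segment, Δv = aΔt and Δx = v₀Δt + ½aΔt²; chain segment to segment.
0–5 s: v starts -6 m/s; Δx = -6·5 + ½·-12·5² = -180 m; v ends -66 m/s.
5–8 s: v starts -66 m/s; Δx = -66·3 + ½·-1·3² = -202.5 m; v ends -69 m/s.
8–10 s: v starts -69 m/s; Δx = -69·2 + ½·10·2² = -118 m; v ends -49 m/s.
10–14 s: v starts -49 m/s; Δx = -49·4 + ½·3·4² = -172 m; v ends -37 m/s.
x(14) = -10 + Σ Δx = -682.5 m.

-682.5 m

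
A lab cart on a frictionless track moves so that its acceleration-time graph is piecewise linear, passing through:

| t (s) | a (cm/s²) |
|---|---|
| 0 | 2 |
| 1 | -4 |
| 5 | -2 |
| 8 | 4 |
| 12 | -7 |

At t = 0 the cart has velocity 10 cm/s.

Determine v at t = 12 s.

Δv equals the area under the a-t graph; then v = v₀ + Δv.
0–1 s: ½(2 + -4)(1) = -1 cm/s
1–5 s: ½(-4 + -2)(4) = -12 cm/s
5–8 s: ½(-2 + 4)(3) = 3 cm/s
8–12 s: ½(4 + -7)(4) = -6 cm/s
Δv = -16 cm/s, so v(12) = 10 + (-16) = -6 cm/s.

-6 cm/s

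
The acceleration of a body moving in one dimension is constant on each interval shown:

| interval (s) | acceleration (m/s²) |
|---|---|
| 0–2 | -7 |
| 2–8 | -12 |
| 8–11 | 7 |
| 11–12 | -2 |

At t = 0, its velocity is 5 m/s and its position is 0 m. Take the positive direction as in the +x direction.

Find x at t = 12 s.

On each constant-a segment, Δv = aΔt and Δx = v₀Δt + ½aΔt²; chain segment to segment.
0–2 s: v starts 5 m/s; Δx = 5·2 + ½·-7·2² = -4 m; v ends -9 m/s.
2–8 s: v starts -9 m/s; Δx = -9·6 + ½·-12·6² = -270 m; v ends -81 m/s.
8–11 s: v starts -81 m/s; Δx = -81·3 + ½·7·3² = -211.5 m; v ends -60 m/s.
11–12 s: v starts -60 m/s; Δx = -60·1 + ½·-2·1² = -61 m; v ends -62 m/s.
x(12) = 0 + Σ Δx = -546.5 m.

-546.5 m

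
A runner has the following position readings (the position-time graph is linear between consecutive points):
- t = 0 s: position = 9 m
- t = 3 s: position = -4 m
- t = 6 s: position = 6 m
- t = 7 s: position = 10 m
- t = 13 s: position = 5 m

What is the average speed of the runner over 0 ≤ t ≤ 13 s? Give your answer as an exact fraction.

32/13 m/s

Average speed = (total path length)/(elapsed time); on a piecewise-linear x-t graph the path length is Σ|Δx|.
0–3 s: |Δx| = |-4 − 9| = 13 m
3–6 s: |Δx| = |6 − -4| = 10 m
6–7 s: |Δx| = |10 − 6| = 4 m
7–13 s: |Δx| = |5 − 10| = 5 m
Total path = 32 m; average speed = 32/13 = 32/13 m/s.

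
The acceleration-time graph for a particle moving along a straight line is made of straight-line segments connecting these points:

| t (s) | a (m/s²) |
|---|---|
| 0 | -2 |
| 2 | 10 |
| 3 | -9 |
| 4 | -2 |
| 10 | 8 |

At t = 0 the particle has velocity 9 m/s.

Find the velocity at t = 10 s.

30 m/s

Δv equals the area under the a-t graph; then v = v₀ + Δv.
0–2 s: ½(-2 + 10)(2) = 8 m/s
2–3 s: ½(10 + -9)(1) = 0.5 m/s
3–4 s: ½(-9 + -2)(1) = -5.5 m/s
4–10 s: ½(-2 + 8)(6) = 18 m/s
Δv = 21 m/s, so v(10) = 9 + (21) = 30 m/s.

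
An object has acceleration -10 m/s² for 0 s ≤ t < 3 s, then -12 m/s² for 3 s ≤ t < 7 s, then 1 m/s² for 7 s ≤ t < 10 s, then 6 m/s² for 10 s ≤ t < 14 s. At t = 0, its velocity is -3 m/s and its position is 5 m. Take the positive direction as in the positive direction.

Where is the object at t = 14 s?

On each constant-a segment, Δv = aΔt and Δx = v₀Δt + ½aΔt²; chain segment to segment.
0–3 s: v starts -3 m/s; Δx = -3·3 + ½·-10·3² = -54 m; v ends -33 m/s.
3–7 s: v starts -33 m/s; Δx = -33·4 + ½·-12·4² = -228 m; v ends -81 m/s.
7–10 s: v starts -81 m/s; Δx = -81·3 + ½·1·3² = -238.5 m; v ends -78 m/s.
10–14 s: v starts -78 m/s; Δx = -78·4 + ½·6·4² = -264 m; v ends -54 m/s.
x(14) = 5 + Σ Δx = -779.5 m.

-779.5 m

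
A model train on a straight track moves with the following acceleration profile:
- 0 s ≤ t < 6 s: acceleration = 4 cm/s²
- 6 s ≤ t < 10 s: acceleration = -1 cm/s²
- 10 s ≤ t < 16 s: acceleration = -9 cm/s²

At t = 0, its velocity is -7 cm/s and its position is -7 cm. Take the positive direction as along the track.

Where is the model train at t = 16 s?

-1 cm

On each constant-a segment, Δv = aΔt and Δx = v₀Δt + ½aΔt²; chain segment to segment.
0–6 s: v starts -7 cm/s; Δx = -7·6 + ½·4·6² = 30 cm; v ends 17 cm/s.
6–10 s: v starts 17 cm/s; Δx = 17·4 + ½·-1·4² = 60 cm; v ends 13 cm/s.
10–16 s: v starts 13 cm/s; Δx = 13·6 + ½·-9·6² = -84 cm; v ends -41 cm/s.
x(16) = -7 + Σ Δx = -1 cm.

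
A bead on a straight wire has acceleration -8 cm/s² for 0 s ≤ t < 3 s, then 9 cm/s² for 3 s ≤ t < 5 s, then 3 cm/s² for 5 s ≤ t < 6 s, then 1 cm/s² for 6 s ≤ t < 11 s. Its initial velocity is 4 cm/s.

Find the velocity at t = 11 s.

Δv equals the area under the a-t graph; then v = v₀ + Δv.
0–3 s: -8 × 3 = -24 cm/s
3–5 s: 9 × 2 = 18 cm/s
5–6 s: 3 × 1 = 3 cm/s
6–11 s: 1 × 5 = 5 cm/s
Δv = 2 cm/s, so v(11) = 4 + (2) = 6 cm/s.

6 cm/s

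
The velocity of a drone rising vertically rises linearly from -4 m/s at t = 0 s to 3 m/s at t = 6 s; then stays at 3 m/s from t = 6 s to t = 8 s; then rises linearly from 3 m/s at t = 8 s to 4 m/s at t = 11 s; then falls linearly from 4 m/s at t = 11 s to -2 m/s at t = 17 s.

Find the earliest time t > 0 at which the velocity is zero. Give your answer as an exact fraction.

v changes sign on 0–6 s (from -4 to 3); the graph is linear there, so v = 0 at t = 0 + (4)·(6 − 0)/(3 − -4) = 24/7 s.

t = 24/7 s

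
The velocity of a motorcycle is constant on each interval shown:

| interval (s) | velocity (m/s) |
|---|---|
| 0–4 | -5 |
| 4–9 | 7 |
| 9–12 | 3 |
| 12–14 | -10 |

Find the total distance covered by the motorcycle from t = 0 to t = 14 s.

Distance (not displacement) is the total path length: add the absolute areas under v-t.
0–4 s: |-5| × 4 = 20 m
4–9 s: |7| × 5 = 35 m
9–12 s: |3| × 3 = 9 m
12–14 s: |-10| × 2 = 20 m
Total distance = 84 m

84 m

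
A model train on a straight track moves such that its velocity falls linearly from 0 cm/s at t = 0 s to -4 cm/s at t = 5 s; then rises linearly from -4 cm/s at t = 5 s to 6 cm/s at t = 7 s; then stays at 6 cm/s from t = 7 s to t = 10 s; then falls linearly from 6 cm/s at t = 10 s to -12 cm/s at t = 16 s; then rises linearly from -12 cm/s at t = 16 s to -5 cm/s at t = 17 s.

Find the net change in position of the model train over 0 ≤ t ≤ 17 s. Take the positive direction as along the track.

-16.5 cm

Net displacement equals the area under the velocity-time graph (areas below the axis count negative).
0–5 s: ½(0 + -4)(5) = -10 cm
5–7 s: ½(-4 + 6)(2) = 2 cm
7–10 s: 6 × 3 = 18 cm
10–16 s: ½(6 + -12)(6) = -18 cm
16–17 s: ½(-12 + -5)(1) = -8.5 cm
Net displacement = -16.5 cm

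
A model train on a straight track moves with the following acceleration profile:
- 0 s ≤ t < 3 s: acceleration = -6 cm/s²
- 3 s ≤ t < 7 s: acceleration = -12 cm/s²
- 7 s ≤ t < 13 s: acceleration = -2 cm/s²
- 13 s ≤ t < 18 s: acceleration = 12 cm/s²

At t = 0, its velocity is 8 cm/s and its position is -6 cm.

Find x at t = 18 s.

-729 cm

On each constant-a segment, Δv = aΔt and Δx = v₀Δt + ½aΔt²; chain segment to segment.
0–3 s: v starts 8 cm/s; Δx = 8·3 + ½·-6·3² = -3 cm; v ends -10 cm/s.
3–7 s: v starts -10 cm/s; Δx = -10·4 + ½·-12·4² = -136 cm; v ends -58 cm/s.
7–13 s: v starts -58 cm/s; Δx = -58·6 + ½·-2·6² = -384 cm; v ends -70 cm/s.
13–18 s: v starts -70 cm/s; Δx = -70·5 + ½·12·5² = -200 cm; v ends -10 cm/s.
x(18) = -6 + Σ Δx = -729 cm.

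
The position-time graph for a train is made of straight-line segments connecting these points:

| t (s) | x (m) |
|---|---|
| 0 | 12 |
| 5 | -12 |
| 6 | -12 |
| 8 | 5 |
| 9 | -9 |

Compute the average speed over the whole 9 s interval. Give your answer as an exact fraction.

Average speed = (total path length)/(elapsed time); on a piecewise-linear x-t graph the path length is Σ|Δx|.
0–5 s: |Δx| = |-12 − 12| = 24 m
5–6 s: |Δx| = |-12 − -12| = 0 m
6–8 s: |Δx| = |5 − -12| = 17 m
8–9 s: |Δx| = |-9 − 5| = 14 m
Total path = 55 m; average speed = 55/9 = 55/9 m/s.

55/9 m/s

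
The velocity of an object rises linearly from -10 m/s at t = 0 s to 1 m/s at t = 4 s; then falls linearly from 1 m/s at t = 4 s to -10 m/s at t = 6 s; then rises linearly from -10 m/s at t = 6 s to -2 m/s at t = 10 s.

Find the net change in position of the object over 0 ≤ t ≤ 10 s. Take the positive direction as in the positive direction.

-51 m

Displacement is the signed area under the v-t curve.
0–4 s: ½(-10 + 1)(4) = -18 m
4–6 s: ½(1 + -10)(2) = -9 m
6–10 s: ½(-10 + -2)(4) = -24 m
Net displacement = -51 m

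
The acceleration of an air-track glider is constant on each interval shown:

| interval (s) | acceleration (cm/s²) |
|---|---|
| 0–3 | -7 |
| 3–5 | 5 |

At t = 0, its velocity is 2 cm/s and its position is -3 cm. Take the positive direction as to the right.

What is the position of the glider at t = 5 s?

On each constant-a segment, Δv = aΔt and Δx = v₀Δt + ½aΔt²; chain segment to segment.
0–3 s: v starts 2 cm/s; Δx = 2·3 + ½·-7·3² = -25.5 cm; v ends -19 cm/s.
3–5 s: v starts -19 cm/s; Δx = -19·2 + ½·5·2² = -28 cm; v ends -9 cm/s.
x(5) = -3 + Σ Δx = -56.5 cm.

-56.5 cm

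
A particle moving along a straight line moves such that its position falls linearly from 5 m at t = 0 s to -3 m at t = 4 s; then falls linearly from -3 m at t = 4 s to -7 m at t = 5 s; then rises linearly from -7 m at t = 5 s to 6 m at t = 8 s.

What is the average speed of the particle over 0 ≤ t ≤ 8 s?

Average speed = (total path length)/(elapsed time); on a piecewise-linear x-t graph the path length is Σ|Δx|.
0–4 s: |Δx| = |-3 − 5| = 8 m
4–5 s: |Δx| = |-7 − -3| = 4 m
5–8 s: |Δx| = |6 − -7| = 13 m
Total path = 25 m; average speed = 25/8 = 3.125 m/s.

3.125 m/s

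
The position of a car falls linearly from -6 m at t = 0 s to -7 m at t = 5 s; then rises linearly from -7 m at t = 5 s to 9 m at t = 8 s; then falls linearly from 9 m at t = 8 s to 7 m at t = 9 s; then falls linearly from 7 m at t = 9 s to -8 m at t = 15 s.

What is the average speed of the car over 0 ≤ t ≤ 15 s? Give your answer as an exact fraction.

Average speed = (total path length)/(elapsed time); on a piecewise-linear x-t graph the path length is Σ|Δx|.
0–5 s: |Δx| = |-7 − -6| = 1 m
5–8 s: |Δx| = |9 − -7| = 16 m
8–9 s: |Δx| = |7 − 9| = 2 m
9–15 s: |Δx| = |-8 − 7| = 15 m
Total path = 34 m; average speed = 34/15 = 34/15 m/s.

34/15 m/s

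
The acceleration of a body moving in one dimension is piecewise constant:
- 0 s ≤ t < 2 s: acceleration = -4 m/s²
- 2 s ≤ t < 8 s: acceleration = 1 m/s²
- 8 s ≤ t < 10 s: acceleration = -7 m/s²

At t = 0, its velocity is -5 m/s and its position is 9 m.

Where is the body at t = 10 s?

-97 m

On each constant-a segment, Δv = aΔt and Δx = v₀Δt + ½aΔt²; chain segment to segment.
0–2 s: v starts -5 m/s; Δx = -5·2 + ½·-4·2² = -18 m; v ends -13 m/s.
2–8 s: v starts -13 m/s; Δx = -13·6 + ½·1·6² = -60 m; v ends -7 m/s.
8–10 s: v starts -7 m/s; Δx = -7·2 + ½·-7·2² = -28 m; v ends -21 m/s.
x(10) = 9 + Σ Δx = -97 m.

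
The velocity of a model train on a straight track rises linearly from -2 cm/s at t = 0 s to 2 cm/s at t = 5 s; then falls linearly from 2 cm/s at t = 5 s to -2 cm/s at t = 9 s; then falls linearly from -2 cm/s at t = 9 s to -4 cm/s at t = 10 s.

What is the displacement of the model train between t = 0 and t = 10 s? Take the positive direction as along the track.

-3 cm

Displacement is the signed area under the v-t curve.
0–5 s: ½(-2 + 2)(5) = 0 cm
5–9 s: ½(2 + -2)(4) = 0 cm
9–10 s: ½(-2 + -4)(1) = -3 cm
Net displacement = -3 cm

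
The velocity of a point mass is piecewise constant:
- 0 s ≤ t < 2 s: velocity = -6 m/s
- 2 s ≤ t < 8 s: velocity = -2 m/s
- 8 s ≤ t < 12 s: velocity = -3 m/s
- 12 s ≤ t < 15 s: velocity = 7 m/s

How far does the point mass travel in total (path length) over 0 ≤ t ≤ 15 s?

Distance (not displacement) is the total path length: add the absolute areas under v-t.
0–2 s: |-6| × 2 = 12 m
2–8 s: |-2| × 6 = 12 m
8–12 s: |-3| × 4 = 12 m
12–15 s: |7| × 3 = 21 m
Total distance = 57 m

57 m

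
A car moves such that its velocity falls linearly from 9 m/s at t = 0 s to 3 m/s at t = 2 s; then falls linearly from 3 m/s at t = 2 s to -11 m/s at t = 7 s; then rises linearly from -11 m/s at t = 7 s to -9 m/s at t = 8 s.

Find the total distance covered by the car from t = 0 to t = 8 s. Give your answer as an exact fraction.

633/14 m

Distance (not displacement) is the total path length: add the absolute areas under v-t.
0–2 s: |½(9 + 3)(2)| = 12 m
2–7 s: v = 0 at t = 43/14 s; triangle areas 45/28 + 605/28 = 325/14 m
7–8 s: |½(-11 + -9)(1)| = 10 m
Total distance = 633/14 m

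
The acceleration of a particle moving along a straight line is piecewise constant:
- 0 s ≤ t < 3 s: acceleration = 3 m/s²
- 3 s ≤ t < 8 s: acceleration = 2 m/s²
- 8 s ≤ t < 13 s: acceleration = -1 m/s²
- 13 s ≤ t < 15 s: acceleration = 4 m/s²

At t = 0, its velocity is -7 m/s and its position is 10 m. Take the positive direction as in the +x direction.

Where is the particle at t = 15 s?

107 m

On each constant-a segment, Δv = aΔt and Δx = v₀Δt + ½aΔt²; chain segment to segment.
0–3 s: v starts -7 m/s; Δx = -7·3 + ½·3·3² = -7.5 m; v ends 2 m/s.
3–8 s: v starts 2 m/s; Δx = 2·5 + ½·2·5² = 35 m; v ends 12 m/s.
8–13 s: v starts 12 m/s; Δx = 12·5 + ½·-1·5² = 47.5 m; v ends 7 m/s.
13–15 s: v starts 7 m/s; Δx = 7·2 + ½·4·2² = 22 m; v ends 15 m/s.
x(15) = 10 + Σ Δx = 107 m.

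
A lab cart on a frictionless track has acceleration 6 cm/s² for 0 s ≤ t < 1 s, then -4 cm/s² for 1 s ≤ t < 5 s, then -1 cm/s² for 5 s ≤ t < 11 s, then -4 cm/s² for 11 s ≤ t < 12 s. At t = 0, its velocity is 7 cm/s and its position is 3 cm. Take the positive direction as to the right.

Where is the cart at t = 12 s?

On each constant-a segment, Δv = aΔt and Δx = v₀Δt + ½aΔt²; chain segment to segment.
0–1 s: v starts 7 cm/s; Δx = 7·1 + ½·6·1² = 10 cm; v ends 13 cm/s.
1–5 s: v starts 13 cm/s; Δx = 13·4 + ½·-4·4² = 20 cm; v ends -3 cm/s.
5–11 s: v starts -3 cm/s; Δx = -3·6 + ½·-1·6² = -36 cm; v ends -9 cm/s.
11–12 s: v starts -9 cm/s; Δx = -9·1 + ½·-4·1² = -11 cm; v ends -13 cm/s.
x(12) = 3 + Σ Δx = -14 cm.

-14 cm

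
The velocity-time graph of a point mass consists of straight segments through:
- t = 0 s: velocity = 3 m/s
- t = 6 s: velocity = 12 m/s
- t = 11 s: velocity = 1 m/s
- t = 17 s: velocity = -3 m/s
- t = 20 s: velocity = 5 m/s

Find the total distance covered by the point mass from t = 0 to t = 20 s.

91.375 m

Distance (not displacement) is the total path length: add the absolute areas under v-t.
0–6 s: |½(3 + 12)(6)| = 45 m
6–11 s: |½(12 + 1)(5)| = 32.5 m
11–17 s: v = 0 at t = 12.5 s; triangle areas 0.75 + 6.75 = 7.5 m
17–20 s: v = 0 at t = 18.125 s; triangle areas 1.6875 + 4.6875 = 6.375 m
Total distance = 91.375 m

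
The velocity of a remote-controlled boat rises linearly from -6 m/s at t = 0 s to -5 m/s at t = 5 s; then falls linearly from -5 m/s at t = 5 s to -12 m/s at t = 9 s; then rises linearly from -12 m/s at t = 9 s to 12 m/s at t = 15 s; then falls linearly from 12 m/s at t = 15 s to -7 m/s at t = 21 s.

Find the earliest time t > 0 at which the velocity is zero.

v changes sign on 9–15 s (from -12 to 12); the graph is linear there, so v = 0 at t = 9 + (12)·(15 − 9)/(12 − -12) = 12 s.

t = 12 s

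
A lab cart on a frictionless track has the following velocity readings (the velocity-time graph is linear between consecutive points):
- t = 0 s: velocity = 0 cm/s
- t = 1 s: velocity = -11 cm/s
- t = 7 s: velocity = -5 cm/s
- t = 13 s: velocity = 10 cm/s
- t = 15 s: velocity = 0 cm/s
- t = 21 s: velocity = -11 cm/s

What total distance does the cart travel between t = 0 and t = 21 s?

121.5 cm

Total distance travelled is ∫|v| dt — sum the magnitudes of each area piece.
0–1 s: |½(0 + -11)(1)| = 5.5 cm
1–7 s: |½(-11 + -5)(6)| = 48 cm
7–13 s: v = 0 at t = 9 s; triangle areas 5 + 20 = 25 cm
13–15 s: |½(10 + 0)(2)| = 10 cm
15–21 s: |½(0 + -11)(6)| = 33 cm
Total distance = 121.5 cm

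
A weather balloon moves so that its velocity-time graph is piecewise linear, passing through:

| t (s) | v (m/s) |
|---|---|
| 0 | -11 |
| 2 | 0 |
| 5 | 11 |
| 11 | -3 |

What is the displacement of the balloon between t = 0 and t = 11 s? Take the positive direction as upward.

29.5 m

Displacement is the signed area under the v-t curve.
0–2 s: ½(-11 + 0)(2) = -11 m
2–5 s: ½(0 + 11)(3) = 16.5 m
5–11 s: ½(11 + -3)(6) = 24 m
Net displacement = 29.5 m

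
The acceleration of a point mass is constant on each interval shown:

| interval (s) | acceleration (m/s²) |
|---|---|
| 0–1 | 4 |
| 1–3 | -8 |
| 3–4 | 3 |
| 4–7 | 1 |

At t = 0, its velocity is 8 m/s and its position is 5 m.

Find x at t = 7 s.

22 m

On each constant-a segment, Δv = aΔt and Δx = v₀Δt + ½aΔt²; chain segment to segment.
0–1 s: v starts 8 m/s; Δx = 8·1 + ½·4·1² = 10 m; v ends 12 m/s.
1–3 s: v starts 12 m/s; Δx = 12·2 + ½·-8·2² = 8 m; v ends -4 m/s.
3–4 s: v starts -4 m/s; Δx = -4·1 + ½·3·1² = -2.5 m; v ends -1 m/s.
4–7 s: v starts -1 m/s; Δx = -1·3 + ½·1·3² = 1.5 m; v ends 2 m/s.
x(7) = 5 + Σ Δx = 22 m.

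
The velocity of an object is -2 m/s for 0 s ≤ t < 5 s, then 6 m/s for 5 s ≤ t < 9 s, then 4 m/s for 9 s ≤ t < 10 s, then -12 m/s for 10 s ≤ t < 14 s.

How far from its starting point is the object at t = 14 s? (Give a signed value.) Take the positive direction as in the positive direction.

-30 m

Displacement is the signed area under the v-t curve.
0–5 s: -2 × 5 = -10 m
5–9 s: 6 × 4 = 24 m
9–10 s: 4 × 1 = 4 m
10–14 s: -12 × 4 = -48 m
Net displacement = -30 m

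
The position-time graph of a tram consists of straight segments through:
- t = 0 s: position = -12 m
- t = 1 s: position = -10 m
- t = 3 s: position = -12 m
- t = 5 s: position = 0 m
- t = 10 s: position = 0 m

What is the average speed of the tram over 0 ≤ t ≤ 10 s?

Average speed = (total path length)/(elapsed time); on a piecewise-linear x-t graph the path length is Σ|Δx|.
0–1 s: |Δx| = |-10 − -12| = 2 m
1–3 s: |Δx| = |-12 − -10| = 2 m
3–5 s: |Δx| = |0 − -12| = 12 m
5–10 s: |Δx| = |0 − 0| = 0 m
Total path = 16 m; average speed = 16/10 = 1.6 m/s.

1.6 m/s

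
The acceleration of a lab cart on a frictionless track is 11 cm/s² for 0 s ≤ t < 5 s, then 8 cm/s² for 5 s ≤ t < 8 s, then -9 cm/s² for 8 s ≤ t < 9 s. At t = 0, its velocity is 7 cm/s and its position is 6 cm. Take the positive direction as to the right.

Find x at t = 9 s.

482 cm

On each constant-a segment, Δv = aΔt and Δx = v₀Δt + ½aΔt²; chain segment to segment.
0–5 s: v starts 7 cm/s; Δx = 7·5 + ½·11·5² = 172.5 cm; v ends 62 cm/s.
5–8 s: v starts 62 cm/s; Δx = 62·3 + ½·8·3² = 222 cm; v ends 86 cm/s.
8–9 s: v starts 86 cm/s; Δx = 86·1 + ½·-9·1² = 81.5 cm; v ends 77 cm/s.
x(9) = 6 + Σ Δx = 482 cm.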